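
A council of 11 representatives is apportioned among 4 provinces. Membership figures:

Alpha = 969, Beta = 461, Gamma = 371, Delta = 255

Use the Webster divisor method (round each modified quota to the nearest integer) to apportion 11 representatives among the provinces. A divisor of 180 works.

Alpha 5, Beta 3, Gamma 2, Delta 1

With modified divisor 180: modified quotas Alpha 5.383, Beta 2.561, Gamma 2.061, Delta 1.417.
Rounding to the nearest integer: Alpha 5, Beta 3, Gamma 2, Delta 1 (total 11).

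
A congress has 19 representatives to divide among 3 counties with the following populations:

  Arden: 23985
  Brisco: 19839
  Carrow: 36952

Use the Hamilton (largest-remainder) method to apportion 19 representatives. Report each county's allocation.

Arden: 5; Brisco: 5; Carrow: 9

Standard divisor: 80776 ÷ 19 ≈ 4251.368.
Standard quotas: Arden 5.6417, Brisco 4.6665, Carrow 8.6918.
Lower quotas: Arden 5, Brisco 4, Carrow 8 (sum 17, leaving 2 seats).
Remainders in descending order: Carrow 0.6918, Brisco 0.6665, Arden 0.6417.
The surplus seats go to Carrow, Brisco.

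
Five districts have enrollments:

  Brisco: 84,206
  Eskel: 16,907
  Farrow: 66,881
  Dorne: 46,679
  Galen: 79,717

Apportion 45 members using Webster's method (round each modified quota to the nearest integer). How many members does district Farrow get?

Standard divisor 294390/45 ≈ 6542; standard quotas: Brisco 12.872, Eskel 2.584, Farrow 10.223, Dorne 7.135, Galen 12.185.
Rounding to the nearest integer gives Brisco 13, Eskel 3, Farrow 10, Dorne 7, Galen 12 — total 45, matching the house size, so no adjustment is needed.
Farrow receives 10.

10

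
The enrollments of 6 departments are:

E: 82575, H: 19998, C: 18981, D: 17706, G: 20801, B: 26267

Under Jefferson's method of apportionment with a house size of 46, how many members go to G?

5

Standard divisor 186328/46 ≈ 4050.609; standard quotas: E 20.386, H 4.937, C 4.686, D 4.371, G 5.135, B 6.485.
Rounding down gives 20, 4, 4, 4, 5, 6 = 43 seats, so the divisor must be adjusted.
With modified divisor 3770: modified quotas E 21.903, H 5.305, C 5.035, D 4.697, G 5.518, B 6.967.
Rounding down: E 21, H 5, C 5, D 4, G 5, B 6 (total 46).
G receives 5.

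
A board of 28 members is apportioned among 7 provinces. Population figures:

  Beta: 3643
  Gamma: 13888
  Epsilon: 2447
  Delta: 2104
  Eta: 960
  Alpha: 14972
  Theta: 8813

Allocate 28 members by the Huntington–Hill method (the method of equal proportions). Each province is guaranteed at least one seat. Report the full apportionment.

Beta=2, Gamma=8, Epsilon=2, Delta=1, Eta=1, Alpha=9, Theta=5

With divisor 1684: modified quotas Beta 2.163, Gamma 8.247, Epsilon 1.453, Delta 1.249, Eta 0.570, Alpha 8.891, Theta 5.233.
Geometric-mean thresholds: Beta √(2·3)=2.449, Gamma √(8·9)=8.485, Epsilon √(1·2)=1.414, Delta √(1·2)=1.414, Eta (min 1), Alpha √(8·9)=8.485, Theta √(5·6)=5.477.
Each quota rounded against its threshold gives Beta 2, Gamma 8, Epsilon 2, Delta 1, Eta 1, Alpha 9, Theta 5 (total 28).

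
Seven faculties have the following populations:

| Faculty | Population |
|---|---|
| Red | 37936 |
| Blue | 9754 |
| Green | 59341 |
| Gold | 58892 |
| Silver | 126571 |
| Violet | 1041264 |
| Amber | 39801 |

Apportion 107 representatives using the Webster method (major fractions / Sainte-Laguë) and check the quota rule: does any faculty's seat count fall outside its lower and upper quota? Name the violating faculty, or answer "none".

Standard quotas: Red 2.955, Blue 0.760, Green 4.623, Gold 4.588, Silver 9.860, Violet 81.114, Amber 3.100.
Webster allocation: Red 3, Blue 1, Green 5, Gold 5, Silver 10, Violet 80, Amber 3.
Violet has quota 81.114 (lower 81, upper 82) but receives 80 — outside the quota interval.

Violet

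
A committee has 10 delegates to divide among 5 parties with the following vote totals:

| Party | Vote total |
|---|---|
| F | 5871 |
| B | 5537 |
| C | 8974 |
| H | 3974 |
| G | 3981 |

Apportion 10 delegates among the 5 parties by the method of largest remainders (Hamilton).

F: 2, B: 2, C: 3, H: 1, G: 2

The standard divisor is 28337/10 ≈ 2833.7.
Standard quotas: F 2.0718, B 1.9540, C 3.1669, H 1.4024, G 1.4049.
Lower quotas: F 2, B 1, C 3, H 1, G 1 (sum 8, leaving 2 seats).
Remainders in descending order: B 0.9540, G 0.4049, H 0.4024, C 0.1669, F 0.0718.
Largest remainders: B, G receive the extra seats.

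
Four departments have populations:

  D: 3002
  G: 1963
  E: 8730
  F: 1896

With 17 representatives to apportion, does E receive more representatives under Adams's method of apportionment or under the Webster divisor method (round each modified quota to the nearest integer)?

Webster

Adams: D 4, G 2, E 9, F 2.
Webster: D 3, G 2, E 10, F 2.
E gets 9 under Adams and 10 under Webster.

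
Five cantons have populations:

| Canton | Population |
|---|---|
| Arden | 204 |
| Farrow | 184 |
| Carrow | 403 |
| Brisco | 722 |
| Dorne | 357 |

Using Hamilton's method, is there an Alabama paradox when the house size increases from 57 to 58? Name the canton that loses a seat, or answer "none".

At 57 seats: Arden 6, Farrow 6, Carrow 12, Brisco 22, Dorne 11.
At 58 seats: Arden 6, Farrow 6, Carrow 13, Brisco 22, Dorne 11.
No canton's allocation decreased.

none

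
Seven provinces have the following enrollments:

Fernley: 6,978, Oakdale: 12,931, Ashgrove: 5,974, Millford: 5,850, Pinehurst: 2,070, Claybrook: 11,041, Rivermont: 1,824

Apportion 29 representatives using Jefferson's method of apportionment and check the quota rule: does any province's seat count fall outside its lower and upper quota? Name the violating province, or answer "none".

Standard quotas: Fernley 4.336, Oakdale 8.035, Ashgrove 3.712, Millford 3.635, Pinehurst 1.286, Claybrook 6.861, Rivermont 1.133.
Jefferson allocation: Fernley 4, Oakdale 8, Ashgrove 4, Millford 4, Pinehurst 1, Claybrook 7, Rivermont 1.
Every allocation lies between the lower and upper quota.

none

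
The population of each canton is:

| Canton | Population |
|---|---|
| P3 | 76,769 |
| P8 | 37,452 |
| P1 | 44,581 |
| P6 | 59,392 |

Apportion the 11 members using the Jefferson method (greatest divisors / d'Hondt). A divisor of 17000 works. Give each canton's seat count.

P3=4, P8=2, P1=2, P6=3

With modified divisor 17000: modified quotas P3 4.516, P8 2.203, P1 2.622, P6 3.494.
Rounding down: P3 4, P8 2, P1 2, P6 3 (total 11).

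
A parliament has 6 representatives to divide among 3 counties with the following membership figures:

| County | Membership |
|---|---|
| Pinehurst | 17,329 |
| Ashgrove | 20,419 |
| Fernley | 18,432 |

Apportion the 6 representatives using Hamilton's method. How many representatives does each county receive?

Standard divisor: 56180 ÷ 6 ≈ 9363.333.
Standard quotas: Pinehurst 1.8507, Ashgrove 2.1807, Fernley 1.9685.
Lower quotas: Pinehurst 1, Ashgrove 2, Fernley 1 (sum 4, leaving 2 seats).
Remainders in descending order: Fernley 0.9685, Pinehurst 0.8507, Ashgrove 0.1807.
The surplus seats go to Fernley, Pinehurst.

Pinehurst: 2, Ashgrove: 2, Fernley: 2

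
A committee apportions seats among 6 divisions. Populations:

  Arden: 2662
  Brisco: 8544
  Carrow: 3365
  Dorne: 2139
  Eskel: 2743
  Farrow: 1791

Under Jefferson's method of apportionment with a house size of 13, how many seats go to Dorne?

1

Standard divisor 21244/13 ≈ 1634.154; standard quotas: Arden 1.629, Brisco 5.228, Carrow 2.059, Dorne 1.309, Eskel 1.679, Farrow 1.096.
Rounding down gives 1, 5, 2, 1, 1, 1 = 11 seats, so the divisor must be adjusted.
With modified divisor 1350: modified quotas Arden 1.972, Brisco 6.329, Carrow 2.493, Dorne 1.584, Eskel 2.032, Farrow 1.327.
Rounding down: Arden 1, Brisco 6, Carrow 2, Dorne 1, Eskel 2, Farrow 1 (total 13).
Dorne receives 1.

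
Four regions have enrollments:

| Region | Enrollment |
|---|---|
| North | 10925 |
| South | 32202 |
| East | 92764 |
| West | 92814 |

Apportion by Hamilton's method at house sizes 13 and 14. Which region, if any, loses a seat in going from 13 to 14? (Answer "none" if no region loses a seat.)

North

At 13 seats: North 1, South 2, East 5, West 5.
At 14 seats: North 0, South 2, East 6, West 6.
North drops from 1 to 0.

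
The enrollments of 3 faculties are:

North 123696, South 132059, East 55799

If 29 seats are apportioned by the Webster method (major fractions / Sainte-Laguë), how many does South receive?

12

Standard divisor 311554/29 ≈ 10743.241; standard quotas: North 11.514, South 12.292, East 5.194.
Rounding to the nearest integer gives North 12, South 12, East 5 — total 29, matching the house size, so no adjustment is needed.
South receives 12.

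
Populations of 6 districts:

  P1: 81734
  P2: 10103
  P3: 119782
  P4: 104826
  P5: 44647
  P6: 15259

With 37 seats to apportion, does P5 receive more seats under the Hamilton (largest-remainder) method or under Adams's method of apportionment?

Hamilton: P1 8, P2 1, P3 12, P4 10, P5 4, P6 2.
Adams: P1 8, P2 1, P3 11, P4 10, P5 5, P6 2.
P5 gets 4 under Hamilton and 5 under Adams.

Adams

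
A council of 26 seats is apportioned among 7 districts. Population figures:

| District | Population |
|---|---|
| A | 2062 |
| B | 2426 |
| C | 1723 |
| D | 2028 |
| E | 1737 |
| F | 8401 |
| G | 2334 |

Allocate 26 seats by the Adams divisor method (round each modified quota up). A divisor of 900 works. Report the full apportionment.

A 3, B 3, C 2, D 3, E 2, F 10, G 3

With modified divisor 900: modified quotas A 2.291, B 2.696, C 1.914, D 2.253, E 1.930, F 9.334, G 2.593.
Rounding up: A 3, B 3, C 2, D 3, E 2, F 10, G 3 (total 26).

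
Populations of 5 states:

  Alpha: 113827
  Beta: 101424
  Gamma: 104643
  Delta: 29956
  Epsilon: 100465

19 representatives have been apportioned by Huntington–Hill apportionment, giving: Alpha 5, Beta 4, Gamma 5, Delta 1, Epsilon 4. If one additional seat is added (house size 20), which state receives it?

Priority for the next seat is population ÷ (√(s·(s+1))).
Priorities: Alpha 20781.872, Beta 22679.096, Gamma 19105.111, Delta 21182.091, Epsilon 22464.657.
Highest priority: Beta.

Beta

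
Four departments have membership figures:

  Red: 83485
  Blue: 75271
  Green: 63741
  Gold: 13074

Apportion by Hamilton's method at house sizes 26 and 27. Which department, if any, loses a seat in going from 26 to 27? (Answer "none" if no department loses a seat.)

At 26 seats: Red 9, Blue 8, Green 7, Gold 2.
At 27 seats: Red 10, Blue 9, Green 7, Gold 1.
Gold drops from 2 to 1.

Gold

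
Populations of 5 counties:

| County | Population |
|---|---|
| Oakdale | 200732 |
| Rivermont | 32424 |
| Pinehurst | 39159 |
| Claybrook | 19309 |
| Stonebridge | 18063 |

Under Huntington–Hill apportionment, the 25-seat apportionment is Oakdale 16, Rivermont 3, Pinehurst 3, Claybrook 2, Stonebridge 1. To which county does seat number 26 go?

Priority for the next seat is population ÷ (√(s·(s+1))).
Priorities: Oakdale 12171.165, Rivermont 9360.003, Pinehurst 11304.230, Claybrook 7882.866, Stonebridge 12772.470.
Highest priority: Stonebridge.

Stonebridge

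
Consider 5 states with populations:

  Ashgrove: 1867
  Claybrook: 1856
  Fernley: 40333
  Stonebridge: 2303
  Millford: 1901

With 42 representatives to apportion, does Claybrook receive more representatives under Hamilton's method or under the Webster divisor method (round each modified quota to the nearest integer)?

Hamilton: Ashgrove 2, Claybrook 1, Fernley 35, Stonebridge 2, Millford 2.
Webster: Ashgrove 2, Claybrook 2, Fernley 34, Stonebridge 2, Millford 2.
Claybrook gets 1 under Hamilton and 2 under Webster.

Webster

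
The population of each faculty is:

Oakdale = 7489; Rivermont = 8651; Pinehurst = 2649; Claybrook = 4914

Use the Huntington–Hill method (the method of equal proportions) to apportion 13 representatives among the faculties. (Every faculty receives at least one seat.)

With divisor 1904: modified quotas Oakdale 3.933, Rivermont 4.544, Pinehurst 1.391, Claybrook 2.581.
Geometric-mean thresholds: Oakdale √(3·4)=3.464, Rivermont √(4·5)=4.472, Pinehurst √(1·2)=1.414, Claybrook √(2·3)=2.449.
Each quota rounded against its threshold gives Oakdale 4, Rivermont 5, Pinehurst 1, Claybrook 3 (total 13).

Oakdale: 4, Rivermont: 5, Pinehurst: 1, Claybrook: 3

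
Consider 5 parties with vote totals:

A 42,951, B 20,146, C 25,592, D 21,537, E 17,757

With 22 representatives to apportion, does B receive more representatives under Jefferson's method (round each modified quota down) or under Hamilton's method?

Jefferson: A 8, B 3, C 4, D 4, E 3.
Hamilton: A 7, B 4, C 4, D 4, E 3.
B gets 3 under Jefferson and 4 under Hamilton.

Hamilton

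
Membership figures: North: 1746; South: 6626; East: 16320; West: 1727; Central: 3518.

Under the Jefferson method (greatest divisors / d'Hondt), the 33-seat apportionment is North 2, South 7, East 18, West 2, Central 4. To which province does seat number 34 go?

Priority for the next seat is population ÷ (current seats + 1).
Priorities: North 582.000, South 828.250, East 858.947, West 575.667, Central 703.600.
Highest priority: East.

East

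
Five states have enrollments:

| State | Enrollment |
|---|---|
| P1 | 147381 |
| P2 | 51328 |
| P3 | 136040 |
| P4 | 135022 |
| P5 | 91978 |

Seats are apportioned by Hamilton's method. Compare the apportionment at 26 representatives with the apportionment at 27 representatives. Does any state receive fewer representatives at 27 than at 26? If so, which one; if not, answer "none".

At 26 seats: P1 7, P2 3, P3 6, P4 6, P5 4.
At 27 seats: P1 7, P2 2, P3 7, P4 7, P5 4.
P2 drops from 3 to 2.

P2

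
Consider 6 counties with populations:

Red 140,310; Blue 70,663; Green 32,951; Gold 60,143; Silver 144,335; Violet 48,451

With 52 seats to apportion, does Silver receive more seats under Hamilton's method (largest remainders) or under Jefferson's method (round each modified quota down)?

Hamilton: Red 15, Blue 7, Green 4, Gold 6, Silver 15, Violet 5.
Jefferson: Red 15, Blue 7, Green 3, Gold 6, Silver 16, Violet 5.
Silver gets 15 under Hamilton and 16 under Jefferson.

Jefferson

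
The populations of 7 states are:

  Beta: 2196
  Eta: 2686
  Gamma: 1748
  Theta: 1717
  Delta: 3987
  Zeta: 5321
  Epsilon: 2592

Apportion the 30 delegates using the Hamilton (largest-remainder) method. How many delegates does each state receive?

The standard divisor is 20247/30 ≈ 674.9.
Standard quotas: Beta 3.2538, Eta 3.9798, Gamma 2.5900, Theta 2.5441, Delta 5.9075, Zeta 7.8841, Epsilon 3.8406.
Lower quotas: Beta 3, Eta 3, Gamma 2, Theta 2, Delta 5, Zeta 7, Epsilon 3 (sum 25, leaving 5 seats).
Remainders in descending order: Eta 0.9798, Delta 0.9075, Zeta 0.8841, Epsilon 0.8406, Gamma 0.5900, Theta 0.5441, Beta 0.2538.
The surplus seats go to Eta, Delta, Zeta, Epsilon, Gamma.

Beta 3, Eta 4, Gamma 3, Theta 2, Delta 6, Zeta 8, Epsilon 4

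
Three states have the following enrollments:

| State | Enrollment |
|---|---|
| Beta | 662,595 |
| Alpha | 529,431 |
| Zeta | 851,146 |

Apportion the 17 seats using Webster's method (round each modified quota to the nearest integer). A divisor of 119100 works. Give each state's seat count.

Beta 6, Alpha 4, Zeta 7

With modified divisor 119100: modified quotas Beta 5.563, Alpha 4.445, Zeta 7.146.
Rounding to the nearest integer: Beta 6, Alpha 4, Zeta 7 (total 17).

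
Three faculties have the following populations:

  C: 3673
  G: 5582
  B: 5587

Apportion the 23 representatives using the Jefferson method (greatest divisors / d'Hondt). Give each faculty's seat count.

Standard divisor 14842/23 ≈ 645.304; standard quotas: C 5.692, G 8.650, B 8.658.
Rounding down gives 5, 8, 8 = 21 seats, so the divisor must be adjusted.
With modified divisor 616: modified quotas C 5.963, G 9.062, B 9.070.
Rounding down: C 5, G 9, B 9 (total 23).

C=5; G=9; B=9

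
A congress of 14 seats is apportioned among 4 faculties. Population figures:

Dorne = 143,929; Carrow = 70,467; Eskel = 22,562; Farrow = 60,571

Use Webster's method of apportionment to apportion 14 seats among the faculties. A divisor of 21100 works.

Dorne 7, Carrow 3, Eskel 1, Farrow 3

With modified divisor 21100: modified quotas Dorne 6.821, Carrow 3.340, Eskel 1.069, Farrow 2.871.
Rounding to the nearest integer: Dorne 7, Carrow 3, Eskel 1, Farrow 3 (total 14).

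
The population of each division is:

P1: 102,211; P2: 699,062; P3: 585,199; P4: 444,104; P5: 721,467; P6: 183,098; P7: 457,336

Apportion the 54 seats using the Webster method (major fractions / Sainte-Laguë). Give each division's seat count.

P1: 2, P2: 12, P3: 10, P4: 7, P5: 12, P6: 3, P7: 8

Standard divisor 3192477/54 ≈ 59119.944; standard quotas: P1 1.729, P2 11.824, P3 9.899, P4 7.512, P5 12.203, P6 3.097, P7 7.736.
Rounding to the nearest integer gives 2, 12, 10, 8, 12, 3, 8 = 55 seats, so the divisor must be adjusted.
With modified divisor 60000: modified quotas P1 1.704, P2 11.651, P3 9.753, P4 7.402, P5 12.024, P6 3.052, P7 7.622.
Rounding to the nearest integer: P1 2, P2 12, P3 10, P4 7, P5 12, P6 3, P7 8 (total 54).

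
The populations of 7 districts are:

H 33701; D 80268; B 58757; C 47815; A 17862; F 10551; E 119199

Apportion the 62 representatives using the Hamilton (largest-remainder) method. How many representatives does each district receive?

H=6, D=13, B=10, C=8, A=3, F=2, E=20

The standard divisor is 368153/62 ≈ 5937.952.
Standard quotas: H 5.6755, D 13.5178, B 9.8952, C 8.0524, A 3.0081, F 1.7769, E 20.0741.
Lower quotas: H 5, D 13, B 9, C 8, A 3, F 1, E 20 (sum 59, leaving 3 seats).
Remainders in descending order: B 0.8952, F 0.7769, H 0.6755, D 0.5178, E 0.0741, C 0.0524, A 0.0081.
The surplus seats go to B, F, H.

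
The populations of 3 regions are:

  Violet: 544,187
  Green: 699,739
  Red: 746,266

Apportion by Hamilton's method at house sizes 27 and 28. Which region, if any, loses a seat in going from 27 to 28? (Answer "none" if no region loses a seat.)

At 27 seats: Violet 7, Green 10, Red 10.
At 28 seats: Violet 8, Green 10, Red 10.
No region's allocation decreased.

none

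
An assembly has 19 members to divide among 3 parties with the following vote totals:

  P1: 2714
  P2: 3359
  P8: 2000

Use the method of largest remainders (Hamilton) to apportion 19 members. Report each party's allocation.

Standard divisor: 8073 ÷ 19 ≈ 424.895.
Standard quotas: P1 6.387, P2 7.905, P8 4.707.
Lower quotas: P1 6, P2 7, P8 4 (sum 17, leaving 2 seats).
Remainders in descending order: P2 0.905, P8 0.707, P1 0.387.
Largest remainders: P2, P8 receive the extra seats.

P1=6, P2=8, P8=5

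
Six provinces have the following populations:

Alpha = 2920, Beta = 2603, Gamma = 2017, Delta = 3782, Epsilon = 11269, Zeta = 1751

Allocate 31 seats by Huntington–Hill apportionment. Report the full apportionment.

With divisor 801: modified quotas Alpha 3.645, Beta 3.250, Gamma 2.518, Delta 4.722, Epsilon 14.069, Zeta 2.186.
Geometric-mean thresholds: Alpha √(3·4)=3.464, Beta √(3·4)=3.464, Gamma √(2·3)=2.449, Delta √(4·5)=4.472, Epsilon √(14·15)=14.491, Zeta √(2·3)=2.449.
Each quota rounded against its threshold gives Alpha 4, Beta 3, Gamma 3, Delta 5, Epsilon 14, Zeta 2 (total 31).

Alpha 4, Beta 3, Gamma 3, Delta 5, Epsilon 14, Zeta 2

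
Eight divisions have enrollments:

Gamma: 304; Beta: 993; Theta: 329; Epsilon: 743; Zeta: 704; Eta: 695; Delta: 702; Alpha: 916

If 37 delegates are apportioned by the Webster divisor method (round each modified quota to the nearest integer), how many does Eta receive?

Standard divisor 5386/37 ≈ 145.568; standard quotas: Gamma 2.088, Beta 6.822, Theta 2.260, Epsilon 5.104, Zeta 4.836, Eta 4.774, Delta 4.823, Alpha 6.293.
Rounding to the nearest integer gives Gamma 2, Beta 7, Theta 2, Epsilon 5, Zeta 5, Eta 5, Delta 5, Alpha 6 — total 37, matching the house size, so no adjustment is needed.
Eta receives 5.

5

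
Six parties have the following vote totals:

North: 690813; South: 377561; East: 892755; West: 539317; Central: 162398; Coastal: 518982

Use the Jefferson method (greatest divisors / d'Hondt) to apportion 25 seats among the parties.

North 6, South 3, East 7, West 4, Central 1, Coastal 4

Standard divisor 3181826/25 ≈ 127273.04; standard quotas: North 5.428, South 2.967, East 7.014, West 4.237, Central 1.276, Coastal 4.078.
Rounding down gives 5, 2, 7, 4, 1, 4 = 23 seats, so the divisor must be adjusted.
With modified divisor 113400: modified quotas North 6.092, South 3.329, East 7.873, West 4.756, Central 1.432, Coastal 4.577.
Rounding down: North 6, South 3, East 7, West 4, Central 1, Coastal 4 (total 25).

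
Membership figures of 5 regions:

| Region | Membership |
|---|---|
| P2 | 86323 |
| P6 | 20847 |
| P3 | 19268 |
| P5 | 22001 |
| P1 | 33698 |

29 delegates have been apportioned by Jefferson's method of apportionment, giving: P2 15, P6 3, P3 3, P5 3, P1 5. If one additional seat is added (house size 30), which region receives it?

Priority for the next seat is population ÷ (current seats + 1).
Priorities: P2 5395.188, P6 5211.750, P3 4817.000, P5 5500.250, P1 5616.333.
Highest priority: P1.

P1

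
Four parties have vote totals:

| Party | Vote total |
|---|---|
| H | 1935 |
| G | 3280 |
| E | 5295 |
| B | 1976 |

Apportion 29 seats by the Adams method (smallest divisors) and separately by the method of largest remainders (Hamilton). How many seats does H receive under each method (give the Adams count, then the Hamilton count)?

Adams: H 5, G 7, E 12, B 5.
Hamilton: H 4, G 8, E 12, B 5.
H gets 5 under Adams and 4 under Hamilton.

5 and 4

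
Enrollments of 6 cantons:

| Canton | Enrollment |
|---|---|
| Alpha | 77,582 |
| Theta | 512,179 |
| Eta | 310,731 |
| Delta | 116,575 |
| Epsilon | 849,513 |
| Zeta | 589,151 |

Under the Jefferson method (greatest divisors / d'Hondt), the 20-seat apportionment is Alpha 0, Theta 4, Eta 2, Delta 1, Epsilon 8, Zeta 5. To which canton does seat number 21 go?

Eta

Priority for the next seat is population ÷ (current seats + 1).
Priorities: Alpha 77582.000, Theta 102435.800, Eta 103577.000, Delta 58287.500, Epsilon 94390.333, Zeta 98191.833.
Highest priority: Eta.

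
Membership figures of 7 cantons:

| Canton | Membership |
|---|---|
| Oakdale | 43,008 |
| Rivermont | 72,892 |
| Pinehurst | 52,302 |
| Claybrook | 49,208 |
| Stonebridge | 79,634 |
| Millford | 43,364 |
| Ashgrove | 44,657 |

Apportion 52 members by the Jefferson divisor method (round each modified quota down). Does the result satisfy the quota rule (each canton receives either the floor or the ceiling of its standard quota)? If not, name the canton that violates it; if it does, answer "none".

none

Standard quotas: Oakdale 5.808, Rivermont 9.843, Pinehurst 7.063, Claybrook 6.645, Stonebridge 10.754, Millford 5.856, Ashgrove 6.031.
Jefferson allocation: Oakdale 6, Rivermont 10, Pinehurst 7, Claybrook 6, Stonebridge 11, Millford 6, Ashgrove 6.
Every allocation lies between the lower and upper quota.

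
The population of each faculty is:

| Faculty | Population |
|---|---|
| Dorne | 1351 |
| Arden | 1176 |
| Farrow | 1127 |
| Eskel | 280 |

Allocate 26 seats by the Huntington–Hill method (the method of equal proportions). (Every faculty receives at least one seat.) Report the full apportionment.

Dorne 9, Arden 8, Farrow 7, Eskel 2

With divisor 154: modified quotas Dorne 8.773, Arden 7.636, Farrow 7.318, Eskel 1.818.
Geometric-mean thresholds: Dorne √(8·9)=8.485, Arden √(7·8)=7.483, Farrow √(7·8)=7.483, Eskel √(1·2)=1.414.
Each quota rounded against its threshold gives Dorne 9, Arden 8, Farrow 7, Eskel 2 (total 26).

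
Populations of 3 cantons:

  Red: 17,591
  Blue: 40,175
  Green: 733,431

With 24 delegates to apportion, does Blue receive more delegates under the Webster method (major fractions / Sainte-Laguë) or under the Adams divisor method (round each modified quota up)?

Webster: Red 1, Blue 1, Green 22.
Adams: Red 1, Blue 2, Green 21.
Blue gets 1 under Webster and 2 under Adams.

Adams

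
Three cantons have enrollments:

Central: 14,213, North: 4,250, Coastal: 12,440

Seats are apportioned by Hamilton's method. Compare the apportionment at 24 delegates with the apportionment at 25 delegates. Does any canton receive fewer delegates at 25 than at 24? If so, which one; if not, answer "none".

none

At 24 seats: Central 11, North 3, Coastal 10.
At 25 seats: Central 12, North 3, Coastal 10.
No canton's allocation decreased.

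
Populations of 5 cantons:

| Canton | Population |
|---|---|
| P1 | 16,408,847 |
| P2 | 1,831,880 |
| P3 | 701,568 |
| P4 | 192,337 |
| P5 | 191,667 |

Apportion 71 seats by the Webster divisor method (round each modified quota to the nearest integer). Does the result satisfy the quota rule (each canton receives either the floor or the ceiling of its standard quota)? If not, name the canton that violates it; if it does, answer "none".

Standard quotas: P1 60.282, P2 6.730, P3 2.577, P4 0.707, P5 0.704.
Webster allocation: P1 59, P2 7, P3 3, P4 1, P5 1.
P1 has quota 60.282 (lower 60, upper 61) but receives 59 — outside the quota interval.

P1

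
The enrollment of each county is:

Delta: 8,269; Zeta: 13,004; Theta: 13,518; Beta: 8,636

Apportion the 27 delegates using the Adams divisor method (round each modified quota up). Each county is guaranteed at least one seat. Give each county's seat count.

Standard divisor 43427/27 ≈ 1608.407; standard quotas: Delta 5.141, Zeta 8.085, Theta 8.405, Beta 5.369.
Rounding up gives 6, 9, 9, 6 = 30 seats, so the divisor must be adjusted.
With modified divisor 1700: modified quotas Delta 4.864, Zeta 7.649, Theta 7.952, Beta 5.080.
Rounding up: Delta 5, Zeta 8, Theta 8, Beta 6 (total 27).

Delta 5, Zeta 8, Theta 8, Beta 6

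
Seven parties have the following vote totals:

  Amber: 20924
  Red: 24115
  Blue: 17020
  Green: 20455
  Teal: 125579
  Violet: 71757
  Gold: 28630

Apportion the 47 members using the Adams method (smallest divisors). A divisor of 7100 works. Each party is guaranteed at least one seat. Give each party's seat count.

With modified divisor 7100: modified quotas Amber 2.947, Red 3.396, Blue 2.397, Green 2.881, Teal 17.687, Violet 10.107, Gold 4.032.
Rounding up: Amber 3, Red 4, Blue 3, Green 3, Teal 18, Violet 11, Gold 5 (total 47).

Amber: 3, Red: 4, Blue: 3, Green: 3, Teal: 18, Violet: 11, Gold: 5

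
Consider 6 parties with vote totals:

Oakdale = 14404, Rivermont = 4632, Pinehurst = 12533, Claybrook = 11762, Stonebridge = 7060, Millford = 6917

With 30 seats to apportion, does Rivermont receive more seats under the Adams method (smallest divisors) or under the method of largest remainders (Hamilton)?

Adams

Adams: Oakdale 7, Rivermont 3, Pinehurst 6, Claybrook 6, Stonebridge 4, Millford 4.
Hamilton: Oakdale 7, Rivermont 2, Pinehurst 7, Claybrook 6, Stonebridge 4, Millford 4.
Rivermont gets 3 under Adams and 2 under Hamilton.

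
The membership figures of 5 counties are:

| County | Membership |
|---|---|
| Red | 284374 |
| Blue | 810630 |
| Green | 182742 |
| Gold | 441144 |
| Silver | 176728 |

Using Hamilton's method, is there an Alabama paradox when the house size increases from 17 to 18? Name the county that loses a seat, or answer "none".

Silver

At 17 seats: Red 2, Blue 7, Green 2, Gold 4, Silver 2.
At 18 seats: Red 3, Blue 8, Green 2, Gold 4, Silver 1.
Silver drops from 2 to 1.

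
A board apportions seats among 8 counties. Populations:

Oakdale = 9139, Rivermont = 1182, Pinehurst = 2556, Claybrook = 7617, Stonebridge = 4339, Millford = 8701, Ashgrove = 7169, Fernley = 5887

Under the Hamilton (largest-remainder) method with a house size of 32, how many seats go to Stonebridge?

Standard divisor: 46590 ÷ 32 ≈ 1455.938.
Standard quotas: Oakdale 6.2771, Rivermont 0.8118, Pinehurst 1.7556, Claybrook 5.2317, Stonebridge 2.9802, Millford 5.9762, Ashgrove 4.9240, Fernley 4.0434.
Lower quotas: Oakdale 6, Rivermont 0, Pinehurst 1, Claybrook 5, Stonebridge 2, Millford 5, Ashgrove 4, Fernley 4 (sum 27, leaving 5 seats).
Remainders in descending order: Stonebridge 0.9802, Millford 0.9762, Ashgrove 0.9240, Rivermont 0.8118, Pinehurst 0.7556, Oakdale 0.2771, Claybrook 0.2317, Fernley 0.0434.
Largest remainders: Stonebridge, Millford, Ashgrove, Rivermont, Pinehurst receive the extra seats.
Stonebridge receives 3.

3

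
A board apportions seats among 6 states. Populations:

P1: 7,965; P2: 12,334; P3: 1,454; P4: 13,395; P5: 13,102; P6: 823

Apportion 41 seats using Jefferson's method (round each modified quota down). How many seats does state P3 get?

Standard divisor 49073/41 ≈ 1196.902; standard quotas: P1 6.655, P2 10.305, P3 1.215, P4 11.191, P5 10.947, P6 0.688.
Rounding down gives 6, 10, 1, 11, 10, 0 = 38 seats, so the divisor must be adjusted.
With modified divisor 1119: modified quotas P1 7.118, P2 11.022, P3 1.299, P4 11.971, P5 11.709, P6 0.735.
Rounding down: P1 7, P2 11, P3 1, P4 11, P5 11, P6 0 (total 41).
P3 receives 1.

1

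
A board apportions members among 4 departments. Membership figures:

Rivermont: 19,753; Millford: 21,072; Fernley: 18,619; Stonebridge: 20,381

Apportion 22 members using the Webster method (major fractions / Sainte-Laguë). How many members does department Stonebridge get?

Standard divisor 79825/22 ≈ 3628.409; standard quotas: Rivermont 5.444, Millford 5.808, Fernley 5.131, Stonebridge 5.617.
Rounding to the nearest integer gives Rivermont 5, Millford 6, Fernley 5, Stonebridge 6 — total 22, matching the house size, so no adjustment is needed.
Stonebridge receives 6.

6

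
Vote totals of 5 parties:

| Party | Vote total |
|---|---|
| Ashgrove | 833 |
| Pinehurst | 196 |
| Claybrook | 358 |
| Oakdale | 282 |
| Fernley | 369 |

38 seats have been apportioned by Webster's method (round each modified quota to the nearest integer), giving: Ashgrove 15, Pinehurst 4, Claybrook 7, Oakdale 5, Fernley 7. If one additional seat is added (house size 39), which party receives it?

Priority for the next seat is population ÷ (current seats + 0.5).
Priorities: Ashgrove 53.742, Pinehurst 43.556, Claybrook 47.733, Oakdale 51.273, Fernley 49.200.
Highest priority: Ashgrove.

Ashgrove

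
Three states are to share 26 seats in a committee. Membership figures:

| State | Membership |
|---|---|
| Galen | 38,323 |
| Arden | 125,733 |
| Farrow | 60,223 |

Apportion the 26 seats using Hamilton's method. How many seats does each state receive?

Total 224279; standard divisor 224279/26 ≈ 8626.115.
Standard quotas: Galen 4.4427, Arden 14.5759, Farrow 6.9815.
Lower quotas: Galen 4, Arden 14, Farrow 6 (sum 24, leaving 2 seats).
Remainders in descending order: Farrow 0.9815, Arden 0.5759, Galen 0.4427.
The surplus seats go to Farrow, Arden.

Galen=4, Arden=15, Farrow=7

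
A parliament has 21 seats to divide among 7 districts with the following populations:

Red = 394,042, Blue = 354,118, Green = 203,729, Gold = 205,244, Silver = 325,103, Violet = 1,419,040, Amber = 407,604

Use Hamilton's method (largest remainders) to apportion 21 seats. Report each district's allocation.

Red=3; Blue=2; Green=1; Gold=1; Silver=2; Violet=9; Amber=3

Standard divisor: 3308880 ÷ 21 ≈ 157565.714.
Standard quotas: Red 2.5008, Blue 2.2474, Green 1.2930, Gold 1.3026, Silver 2.0633, Violet 9.0060, Amber 2.5869.
Lower quotas: Red 2, Blue 2, Green 1, Gold 1, Silver 2, Violet 9, Amber 2 (sum 19, leaving 2 seats).
Remainders in descending order: Amber 0.5869, Red 0.5008, Gold 0.3026, Green 0.2930, Blue 0.2474, Silver 0.0633, Violet 0.0060.
The surplus seats go to Amber, Red.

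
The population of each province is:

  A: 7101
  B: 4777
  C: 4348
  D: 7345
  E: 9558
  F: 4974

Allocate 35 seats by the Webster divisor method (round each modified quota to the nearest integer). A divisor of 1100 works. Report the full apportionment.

With modified divisor 1100: modified quotas A 6.455, B 4.343, C 3.953, D 6.677, E 8.689, F 4.522.
Rounding to the nearest integer: A 6, B 4, C 4, D 7, E 9, F 5 (total 35).

A 6, B 4, C 4, D 7, E 9, F 5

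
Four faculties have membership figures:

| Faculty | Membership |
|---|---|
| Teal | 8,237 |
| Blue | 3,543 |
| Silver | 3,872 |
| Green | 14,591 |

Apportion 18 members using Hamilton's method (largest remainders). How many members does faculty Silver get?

2

Standard divisor: 30243 ÷ 18 ≈ 1680.167.
Standard quotas: Teal 4.9025, Blue 2.1087, Silver 2.3045, Green 8.6843.
Lower quotas: Teal 4, Blue 2, Silver 2, Green 8 (sum 16, leaving 2 seats).
Remainders in descending order: Teal 0.9025, Green 0.6843, Silver 0.3045, Blue 0.1087.
The surplus seats go to Teal, Green.
Silver receives 2.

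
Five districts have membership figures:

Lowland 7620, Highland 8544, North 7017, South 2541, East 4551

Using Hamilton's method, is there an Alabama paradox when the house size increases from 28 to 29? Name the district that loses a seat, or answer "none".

none

At 28 seats: Lowland 7, Highland 8, North 7, South 2, East 4.
At 29 seats: Lowland 7, Highland 8, North 7, South 3, East 4.
No district's allocation decreased.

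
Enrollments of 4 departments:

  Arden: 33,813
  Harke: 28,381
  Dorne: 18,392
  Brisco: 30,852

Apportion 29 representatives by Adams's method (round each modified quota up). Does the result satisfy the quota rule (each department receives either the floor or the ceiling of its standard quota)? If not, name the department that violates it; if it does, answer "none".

Standard quotas: Arden 8.799, Harke 7.386, Dorne 4.786, Brisco 8.029.
Adams allocation: Arden 9, Harke 7, Dorne 5, Brisco 8.
Every allocation lies between the lower and upper quota.

none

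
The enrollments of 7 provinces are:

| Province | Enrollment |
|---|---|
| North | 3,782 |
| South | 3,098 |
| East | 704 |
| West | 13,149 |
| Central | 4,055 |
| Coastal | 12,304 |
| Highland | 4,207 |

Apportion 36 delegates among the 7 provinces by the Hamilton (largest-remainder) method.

The standard divisor is 41299/36 ≈ 1147.194.
Standard quotas: North 3.2967, South 2.7005, East 0.6137, West 11.4619, Central 3.5347, Coastal 10.7253, Highland 3.6672.
Lower quotas: North 3, South 2, East 0, West 11, Central 3, Coastal 10, Highland 3 (sum 32, leaving 4 seats).
Remainders in descending order: Coastal 0.7253, South 0.7005, Highland 0.6672, East 0.6137, Central 0.5347, West 0.4619, North 0.2967.
Largest remainders: Coastal, South, Highland, East receive the extra seats.

North=3, South=3, East=1, West=11, Central=3, Coastal=11, Highland=4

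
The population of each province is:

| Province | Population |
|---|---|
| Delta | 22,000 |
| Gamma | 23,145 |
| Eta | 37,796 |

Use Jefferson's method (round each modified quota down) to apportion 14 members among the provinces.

Delta: 4; Gamma: 4; Eta: 6

Standard divisor 82941/14 ≈ 5924.357; standard quotas: Delta 3.713, Gamma 3.907, Eta 6.380.
Rounding down gives 3, 3, 6 = 12 seats, so the divisor must be adjusted.
With modified divisor 5450: modified quotas Delta 4.037, Gamma 4.247, Eta 6.935.
Rounding down: Delta 4, Gamma 4, Eta 6 (total 14).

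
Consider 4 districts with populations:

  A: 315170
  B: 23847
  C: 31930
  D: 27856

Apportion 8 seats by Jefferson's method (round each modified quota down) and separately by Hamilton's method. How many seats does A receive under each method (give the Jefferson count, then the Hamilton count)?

Jefferson: A 8, B 0, C 0, D 0.
Hamilton: A 6, B 0, C 1, D 1.
A gets 8 under Jefferson and 6 under Hamilton.

8 and 6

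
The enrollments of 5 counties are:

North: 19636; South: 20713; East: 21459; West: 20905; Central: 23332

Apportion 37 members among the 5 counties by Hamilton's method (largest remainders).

North=7, South=7, East=8, West=7, Central=8

The standard divisor is 106045/37 ≈ 2866.081.
Standard quotas: North 6.8512, South 7.2269, East 7.4872, West 7.2939, Central 8.1407.
Lower quotas: North 6, South 7, East 7, West 7, Central 8 (sum 35, leaving 2 seats).
Remainders in descending order: North 0.8512, East 0.4872, West 0.2939, South 0.2269, Central 0.1407.
The surplus seats go to North, East.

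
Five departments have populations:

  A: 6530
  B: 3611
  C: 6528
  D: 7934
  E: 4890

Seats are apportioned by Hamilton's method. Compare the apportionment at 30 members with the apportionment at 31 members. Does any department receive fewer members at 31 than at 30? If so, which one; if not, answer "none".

none

At 30 seats: A 7, B 4, C 6, D 8, E 5.
At 31 seats: A 7, B 4, C 7, D 8, E 5.
No department's allocation decreased.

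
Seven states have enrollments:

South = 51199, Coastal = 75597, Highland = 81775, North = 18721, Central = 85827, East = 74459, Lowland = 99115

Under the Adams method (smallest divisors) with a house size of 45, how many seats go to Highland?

Standard divisor 486693/45 ≈ 10815.4; standard quotas: South 4.734, Coastal 6.990, Highland 7.561, North 1.731, Central 7.936, East 6.885, Lowland 9.164.
Rounding up gives 5, 7, 8, 2, 8, 7, 10 = 47 seats, so the divisor must be adjusted.
With modified divisor 12000: modified quotas South 4.267, Coastal 6.300, Highland 6.815, North 1.560, Central 7.152, East 6.205, Lowland 8.260.
Rounding up: South 5, Coastal 7, Highland 7, North 2, Central 8, East 7, Lowland 9 (total 45).
Highland receives 7.

7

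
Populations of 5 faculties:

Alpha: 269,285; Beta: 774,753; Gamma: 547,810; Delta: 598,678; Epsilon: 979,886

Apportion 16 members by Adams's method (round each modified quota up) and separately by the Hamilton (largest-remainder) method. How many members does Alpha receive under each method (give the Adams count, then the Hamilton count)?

2 and 1

Adams: Alpha 2, Beta 4, Gamma 3, Delta 3, Epsilon 4.
Hamilton: Alpha 1, Beta 4, Gamma 3, Delta 3, Epsilon 5.
Alpha gets 2 under Adams and 1 under Hamilton.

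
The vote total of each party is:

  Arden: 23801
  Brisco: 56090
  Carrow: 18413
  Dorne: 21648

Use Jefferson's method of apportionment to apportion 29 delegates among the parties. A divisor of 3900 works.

With modified divisor 3900: modified quotas Arden 6.103, Brisco 14.382, Carrow 4.721, Dorne 5.551.
Rounding down: Arden 6, Brisco 14, Carrow 4, Dorne 5 (total 29).

Arden 6, Brisco 14, Carrow 4, Dorne 5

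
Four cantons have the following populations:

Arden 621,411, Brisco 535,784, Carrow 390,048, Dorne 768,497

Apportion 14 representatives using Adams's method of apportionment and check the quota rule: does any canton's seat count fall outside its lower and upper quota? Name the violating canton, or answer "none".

Standard quotas: Arden 3.757, Brisco 3.239, Carrow 2.358, Dorne 4.646.
Adams allocation: Arden 4, Brisco 3, Carrow 3, Dorne 4.
Every allocation lies between the lower and upper quota.

none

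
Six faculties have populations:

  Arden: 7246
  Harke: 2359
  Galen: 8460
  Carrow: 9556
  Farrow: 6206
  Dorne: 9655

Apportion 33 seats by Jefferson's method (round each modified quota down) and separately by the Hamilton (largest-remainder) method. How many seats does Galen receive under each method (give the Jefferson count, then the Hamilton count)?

7 and 6

Jefferson: Arden 6, Harke 1, Galen 7, Carrow 7, Farrow 5, Dorne 7.
Hamilton: Arden 6, Harke 2, Galen 6, Carrow 7, Farrow 5, Dorne 7.
Galen gets 7 under Jefferson and 6 under Hamilton.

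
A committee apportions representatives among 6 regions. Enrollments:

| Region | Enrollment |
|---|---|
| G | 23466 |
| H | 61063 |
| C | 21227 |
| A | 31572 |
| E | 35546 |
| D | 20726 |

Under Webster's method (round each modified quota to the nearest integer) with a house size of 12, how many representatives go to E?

2

Standard divisor 193600/12 ≈ 16133.333; standard quotas: G 1.455, H 3.785, C 1.316, A 1.957, E 2.203, D 1.285.
Rounding to the nearest integer gives 1, 4, 1, 2, 2, 1 = 11 seats, so the divisor must be adjusted.
With modified divisor 14900: modified quotas G 1.575, H 4.098, C 1.425, A 2.119, E 2.386, D 1.391.
Rounding to the nearest integer: G 2, H 4, C 1, A 2, E 2, D 1 (total 12).
E receives 2.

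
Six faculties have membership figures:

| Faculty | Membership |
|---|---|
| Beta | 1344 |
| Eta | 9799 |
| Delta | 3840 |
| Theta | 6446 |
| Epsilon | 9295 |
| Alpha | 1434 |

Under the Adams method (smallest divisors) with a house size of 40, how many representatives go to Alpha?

Standard divisor 32158/40 ≈ 803.95; standard quotas: Beta 1.672, Eta 12.189, Delta 4.776, Theta 8.018, Epsilon 11.562, Alpha 1.784.
Rounding up gives 2, 13, 5, 9, 12, 2 = 43 seats, so the divisor must be adjusted.
With modified divisor 870: modified quotas Beta 1.545, Eta 11.263, Delta 4.414, Theta 7.409, Epsilon 10.684, Alpha 1.648.
Rounding up: Beta 2, Eta 12, Delta 5, Theta 8, Epsilon 11, Alpha 2 (total 40).
Alpha receives 2.

2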